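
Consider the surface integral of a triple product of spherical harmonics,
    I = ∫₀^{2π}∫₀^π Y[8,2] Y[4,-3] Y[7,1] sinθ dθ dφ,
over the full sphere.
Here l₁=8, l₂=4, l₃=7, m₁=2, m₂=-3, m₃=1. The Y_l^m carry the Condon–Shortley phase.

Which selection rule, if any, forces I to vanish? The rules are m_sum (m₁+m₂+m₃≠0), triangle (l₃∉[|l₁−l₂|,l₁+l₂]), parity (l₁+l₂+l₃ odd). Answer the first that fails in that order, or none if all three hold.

Σmᵢ = 0  ✓
l₃∈[|l₁−l₂|,l₁+l₂]=[4,12], have l₃=7  ✓
Σlᵢ = 19 ⇒ odd  ✗

parity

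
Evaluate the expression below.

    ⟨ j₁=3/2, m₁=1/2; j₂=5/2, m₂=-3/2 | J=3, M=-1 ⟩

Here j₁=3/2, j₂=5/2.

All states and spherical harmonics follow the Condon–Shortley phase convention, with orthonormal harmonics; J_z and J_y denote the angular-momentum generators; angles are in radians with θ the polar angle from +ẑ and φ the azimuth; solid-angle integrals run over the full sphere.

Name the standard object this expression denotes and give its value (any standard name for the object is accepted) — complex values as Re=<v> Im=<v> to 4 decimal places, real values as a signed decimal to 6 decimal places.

This is a Clebsch–Gordan (vector-coupling) coefficient.
j₁+j₂−J=1  J+j₁−j₂=2  J−j₁+j₂=4  j₁+j₂+J+1=8
(j₁±m₁, j₂±m₂, J±M) = (2,1,1,4,2,4)
P² = 96/5
sum k=0..1:
  [0] +1/6 = 1/6
  [1] −1/48 = -1/48
S = 7/48
C² = P²·S² = 49/120 ; C = +0.639010

Clebsch–Gordan coefficient, +√(49/120) ≈ +0.639010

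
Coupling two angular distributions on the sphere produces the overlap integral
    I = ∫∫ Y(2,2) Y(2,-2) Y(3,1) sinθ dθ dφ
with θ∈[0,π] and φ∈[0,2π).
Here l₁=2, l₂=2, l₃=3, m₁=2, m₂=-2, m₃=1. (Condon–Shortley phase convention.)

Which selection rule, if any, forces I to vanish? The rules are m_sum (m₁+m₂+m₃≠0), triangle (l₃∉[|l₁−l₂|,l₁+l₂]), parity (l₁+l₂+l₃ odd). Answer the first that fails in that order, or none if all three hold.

azimuthal sum: 2 − 2 + 1 = 1  ✗
0 ≤ 3 ≤ 4 (triangle on l)
L = 2 + 2 + 3 = 7 (odd)

m_sum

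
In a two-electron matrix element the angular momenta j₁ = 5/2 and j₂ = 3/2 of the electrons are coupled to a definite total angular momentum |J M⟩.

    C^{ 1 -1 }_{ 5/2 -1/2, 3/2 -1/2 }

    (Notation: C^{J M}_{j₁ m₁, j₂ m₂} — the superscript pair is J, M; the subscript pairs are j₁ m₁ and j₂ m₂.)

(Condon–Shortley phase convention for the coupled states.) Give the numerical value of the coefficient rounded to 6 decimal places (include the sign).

√[3·3!2!0!/6! · 2!3!1!2!0!2!] = √(12/5)
  +(−1)^1/∏(1,2,2,0,0,0)! = -1/4  (running -1/4)
⟨..|..⟩ = √(12/5)·(-1/4) = -0.387298

−√(3/20) ≈ -0.387298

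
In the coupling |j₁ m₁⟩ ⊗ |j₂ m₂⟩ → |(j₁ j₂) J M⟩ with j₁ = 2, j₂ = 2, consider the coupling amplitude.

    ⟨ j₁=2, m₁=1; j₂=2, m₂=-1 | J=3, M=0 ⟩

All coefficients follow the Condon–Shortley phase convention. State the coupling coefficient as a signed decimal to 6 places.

√[7·1!3!3!/8! · 3!1!1!3!3!3!] = √(81/10)
  +(−1)^0/∏(0,1,1,1,2,2)! = 1/4  (running 1/4)
  +(−1)^1/∏(1,0,0,0,3,3)! = -1/36  (running 2/9)
⟨..|..⟩ = √(81/10)·(2/9) = +0.632456

+0.632456  (= +√(2/5))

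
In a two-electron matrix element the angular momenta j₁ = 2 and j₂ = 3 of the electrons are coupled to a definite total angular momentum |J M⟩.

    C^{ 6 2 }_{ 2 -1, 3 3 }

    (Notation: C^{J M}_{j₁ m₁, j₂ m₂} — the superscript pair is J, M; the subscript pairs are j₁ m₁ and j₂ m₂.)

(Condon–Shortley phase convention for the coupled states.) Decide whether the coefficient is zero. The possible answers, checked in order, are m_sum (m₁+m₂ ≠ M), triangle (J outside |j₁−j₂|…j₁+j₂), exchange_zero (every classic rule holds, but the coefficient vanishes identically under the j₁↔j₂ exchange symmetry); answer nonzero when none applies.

m-sum: m₁+m₂ = -1+3 = 2, M = 2  ✓
triangle: need |j₁−j₂| ≤ J ≤ j₁+j₂, i.e. J ∈ [1, 5]; J = 6 is outside ✗ ⇒ coefficient is 0

triangle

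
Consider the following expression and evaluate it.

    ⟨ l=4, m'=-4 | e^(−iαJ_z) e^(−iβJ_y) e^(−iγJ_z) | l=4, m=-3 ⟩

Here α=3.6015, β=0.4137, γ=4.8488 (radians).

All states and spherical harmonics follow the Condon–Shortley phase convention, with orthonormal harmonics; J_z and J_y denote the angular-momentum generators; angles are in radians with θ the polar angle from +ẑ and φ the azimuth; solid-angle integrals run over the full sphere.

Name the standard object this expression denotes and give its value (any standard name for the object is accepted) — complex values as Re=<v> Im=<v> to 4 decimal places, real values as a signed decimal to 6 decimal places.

Wigner D-matrix element, Re=-0.3891 Im=-0.3134

This is a Wigner D-matrix element — the rotation-matrix element ⟨l m'| R(α,β,γ) |l m⟩ in the angular-momentum basis.
First d^4_{-4,-3}(β=0.4137), then the phase factors e^{-i(-4)α} and e^{-i(-3)γ}:
With c≡cos(β/2)=0.978683 and s≡sin(β/2)=0.205378, N=[1·40320·1·5040]^{1/2}=14255.272709
k∈{1} keeps every argument non-negative
  k=1: (−1)^0·14255.2727/(5040)·0.9787^7·0.2054^1 = +0.499566
d^4_{-4,-3}(0.4137) = +0.499566
Phases: e^{-i·(-4)·3.6015}=-0.265607+0.964081i, e^{-i·(-3)·4.8488}=-0.397906+0.917426i ⇒ D=-0.389055-0.313372i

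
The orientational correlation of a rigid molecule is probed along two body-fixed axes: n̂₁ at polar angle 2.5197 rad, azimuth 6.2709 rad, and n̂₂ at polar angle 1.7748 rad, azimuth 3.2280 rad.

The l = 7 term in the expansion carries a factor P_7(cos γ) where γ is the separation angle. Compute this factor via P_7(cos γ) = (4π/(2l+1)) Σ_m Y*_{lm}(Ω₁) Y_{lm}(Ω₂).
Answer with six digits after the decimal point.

0.006975

Expand P_7 via completeness: Σ_{m} conj(Y_{7,m}) at Ω₁ times Y_{7,m} at Ω₂ —
  m=-7: (+0.011346-0.000978i) × (-0.355208+0.245549i) = -0.003790+0.003134i  (running Σ = -0.003790+0.003134i)
  m=-6: (-0.059288+0.004378i) × (-0.290337+0.165637i) = +0.016488-0.011091i  (running Σ = +0.012698-0.007958i)
  m=-5: (+0.186483-0.011469i) × (+0.139963-0.064535i) = +0.025361-0.013640i  (running Σ = +0.038059-0.021598i)
  m=-4: (-0.383453+0.018859i) × (+0.317269-0.114243i) = -0.119503+0.049790i  (running Σ = -0.081444+0.028192i)
  m=-3: (+0.476659-0.017576i) × (-0.053427+0.014168i) = -0.025218+0.007692i  (running Σ = -0.106662+0.035885i)
  m=-2: (-0.204456+0.005025i) × (-0.321178+0.056064i) = +0.065385-0.013076i  (running Σ = -0.041277+0.022808i)
  m=-1: (-0.303639+0.003730i) × (+0.016410-0.001422i) = -0.004978+0.000493i  (running Σ = -0.046255+0.023301i)
  m=0: (+0.314058-0.000000i) × (+0.321070+0.000000i) = +0.100835+0.000000i  (running Σ = +0.054580+0.023301i)
  m=1: (+0.303639+0.003730i) × (-0.016410-0.001422i) = -0.004978-0.000493i  (running Σ = +0.049603+0.022808i)
  m=2: (-0.204456-0.005025i) × (-0.321178-0.056064i) = +0.065385+0.013076i  (running Σ = +0.114988+0.035885i)
  m=3: (-0.476659-0.017576i) × (+0.053427+0.014168i) = -0.025218-0.007692i  (running Σ = +0.089770+0.028192i)
  m=4: (-0.383453-0.018859i) × (+0.317269+0.114243i) = -0.119503-0.049790i  (running Σ = -0.029733-0.021598i)
  m=5: (-0.186483-0.011469i) × (-0.139963-0.064535i) = +0.025361+0.013640i  (running Σ = -0.004373-0.007958i)
  m=6: (-0.059288-0.004378i) × (-0.290337-0.165637i) = +0.016488+0.011091i  (running Σ = +0.012116+0.003134i)
  m=7: (-0.011346-0.000978i) × (+0.355208+0.245549i) = -0.003790-0.003134i  (running Σ = +0.008325-0.000000i)
Accumulated sum +0.008325-0.000000i; after 4π/(2l+1) scaling, +0.006975-0.000000i ⇒ P_7 = 0.006975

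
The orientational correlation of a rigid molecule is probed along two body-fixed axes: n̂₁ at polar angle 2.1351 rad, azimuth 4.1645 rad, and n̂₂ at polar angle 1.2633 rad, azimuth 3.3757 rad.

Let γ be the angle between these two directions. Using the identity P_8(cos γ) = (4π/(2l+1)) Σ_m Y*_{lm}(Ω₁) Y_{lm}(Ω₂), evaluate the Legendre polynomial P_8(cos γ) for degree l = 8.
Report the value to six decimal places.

-0.261676

Term-by-term m-sum for l=8 (normalisation 4π/17 = 0.739198):
  m=-8: (-0.043306, 0.126730) × (-0.104407, -0.335069) = (0.046985, 0.001279)  (running Σ = (0.046985, 0.001279))
  m=-7: (0.216784, 0.260728) × (0.030272, 0.444786) = (-0.109405, 0.104315)  (running Σ = (-0.062420, 0.105594))
  m=-6: (0.446001, -0.065465) × (0.017460, -0.104118) = (0.000971, -0.047580)  (running Σ = (-0.061449, 0.058014))
  m=-5: (0.094619, -0.222462) × (0.122626, -0.289829) = (-0.052873, -0.054703)  (running Σ = (-0.114322, 0.003311))
  m=-4: (0.112217, 0.156934) × (-0.138371, 0.188049) = (-0.045039, -0.000613)  (running Σ = (-0.159361, 0.002698))
  m=-3: (0.350244, -0.025568) × (-0.165186, 0.139791) = (-0.054281, 0.053184)  (running Σ = (-0.213642, 0.055883))
  m=-2: (-0.009048, 0.017593) × (0.243940, -0.123366) = (-0.000037, 0.005408)  (running Σ = (-0.213679, 0.061291))
  m=-1: (0.180738, 0.296192) × (0.164021, -0.039116) = (0.041231, 0.041512)  (running Σ = (-0.172449, 0.102803))
  m=0: (0.032259, -0.000000) × (-0.282158, 0.000000) = (-0.009102, 0.000000)  (running Σ = (-0.181551, 0.102803))
  m=1: (-0.180738, 0.296192) × (-0.164021, -0.039116) = (0.041231, -0.041512)  (running Σ = (-0.140320, 0.061291))
  m=2: (-0.009048, -0.017593) × (0.243940, 0.123366) = (-0.000037, -0.005408)  (running Σ = (-0.140357, 0.055883))
  m=3: (-0.350244, -0.025568) × (0.165186, 0.139791) = (-0.054281, -0.053184)  (running Σ = (-0.194638, 0.002698))
  m=4: (0.112217, -0.156934) × (-0.138371, -0.188049) = (-0.045039, 0.000613)  (running Σ = (-0.239677, 0.003311))
  m=5: (-0.094619, -0.222462) × (-0.122626, -0.289829) = (-0.052873, 0.054703)  (running Σ = (-0.292550, 0.058014))
  m=6: (0.446001, 0.065465) × (0.017460, 0.104118) = (0.000971, 0.047580)  (running Σ = (-0.291579, 0.105594))
  m=7: (-0.216784, 0.260728) × (-0.030272, 0.444786) = (-0.109405, -0.104315)  (running Σ = (-0.400984, 0.001279))
  m=8: (-0.043306, -0.126730) × (-0.104407, 0.335069) = (0.046985, -0.001279)  (running Σ = (-0.354000, 0.000000))
Σ over m = (-0.354000, 0.000000); ×(4π/17) → (-0.261676, 0.000000). Real part: -0.261676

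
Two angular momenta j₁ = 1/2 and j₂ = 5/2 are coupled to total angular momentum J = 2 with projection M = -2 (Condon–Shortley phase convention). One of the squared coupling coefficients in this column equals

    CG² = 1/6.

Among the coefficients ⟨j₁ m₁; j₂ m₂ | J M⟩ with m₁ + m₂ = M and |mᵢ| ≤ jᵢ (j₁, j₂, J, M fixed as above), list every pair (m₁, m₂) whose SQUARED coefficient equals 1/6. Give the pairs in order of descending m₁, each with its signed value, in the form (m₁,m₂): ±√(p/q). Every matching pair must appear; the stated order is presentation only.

Admissible pairs with m₁+m₂ = M = -2: (-1/2,-3/2), (1/2,-5/2)
  (m₁,m₂)=(1/2,-5/2): CG² = 5/6, CG = +√(5/6)
  (m₁,m₂)=(-1/2,-3/2): CG² = 1/6, CG = −√(1/6)   ← matches the target
Pairs with CG² = 1/6: (-1/2,-3/2): −√(1/6)

(-1/2,-3/2): −√(1/6)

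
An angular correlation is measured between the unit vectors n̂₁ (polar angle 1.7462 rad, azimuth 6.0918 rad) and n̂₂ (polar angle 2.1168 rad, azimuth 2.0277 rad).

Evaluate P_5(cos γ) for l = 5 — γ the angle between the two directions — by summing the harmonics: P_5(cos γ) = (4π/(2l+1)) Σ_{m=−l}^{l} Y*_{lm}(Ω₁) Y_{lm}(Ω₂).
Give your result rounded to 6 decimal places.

Summing Y*_{l m}(θ₁,φ₁)·Y_{l m}(θ₂,φ₂) over m ∈ [−5, 5]; prefactor 4π/(2·5+1) = 1.142397:
  m=-5: Y*=0.24746 - 0.35117j  Y=-0.15994 + 0.13851j  product 0.00906 + 0.09044j
  m=-4: Y*=-0.17359 + 0.16683j  Y=0.10326 + 0.39321j  product -0.08353 - 0.05103j
  m=-3: Y*=-0.20130 + 0.13021j  Y=0.30194 + 0.06123j  product -0.06876 + 0.02699j
  m=-2: Y*=0.24169 - 0.09731j  Y=-0.07500 + 0.09724j  product -0.00866 + 0.03080j
  m=-1: Y*=0.18364 - 0.03558j  Y=0.15072 + 0.30660j  product 0.03859 + 0.05094j
  m=+0: Y*=-0.26382 + 0.00000j  Y=-0.04284 + 0.00000j  product 0.01130 + 0.00000j
  m=+1: Y*=-0.18364 - 0.03558j  Y=-0.15072 + 0.30660j  product 0.03859 - 0.05094j
  m=+2: Y*=0.24169 + 0.09731j  Y=-0.07500 - 0.09724j  product -0.00866 - 0.03080j
  m=+3: Y*=0.20130 + 0.13021j  Y=-0.30194 + 0.06123j  product -0.06876 - 0.02699j
  m=+4: Y*=-0.17359 - 0.16683j  Y=0.10326 - 0.39321j  product -0.08353 + 0.05103j
  m=+5: Y*=-0.24746 - 0.35117j  Y=0.15994 + 0.13851j  product 0.00906 - 0.09044j
Σ over m = -0.21529 + 0.00000j; ×(4π/11) → -0.24595 + 0.00000j. Real part: -0.245947

-0.245947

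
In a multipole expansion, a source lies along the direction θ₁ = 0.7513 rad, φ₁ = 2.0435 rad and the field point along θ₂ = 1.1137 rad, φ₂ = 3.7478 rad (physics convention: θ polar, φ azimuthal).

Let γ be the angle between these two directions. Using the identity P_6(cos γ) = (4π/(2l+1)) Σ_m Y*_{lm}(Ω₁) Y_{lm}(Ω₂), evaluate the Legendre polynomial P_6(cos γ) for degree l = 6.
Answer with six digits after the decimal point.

0.005083

Term-by-term m-sum for l=6 (normalisation 4π/13 = 0.966644):
  [-6]  conj(Y_{6,-6})(Ω₁) = +0.046602-0.014690i ; Y_{6,-6}(Ω₂) = -0.221857+0.119951i ; Δ = -0.008577+0.008849i
  [-5]  conj(Y_{6,-5})(Ω₁) = -0.127201-0.129078i ; Y_{6,-5}(Ω₂) = +0.427082+0.047410i ; Δ = -0.048206-0.061158i
  [-4]  conj(Y_{6,-4})(Ω₁) = -0.118777+0.358399i ; Y_{6,-4}(Ω₂) = -0.199282-0.173646i ; Δ = +0.085905-0.050797i
  [-3]  conj(Y_{6,-3})(Ω₁) = +0.430174-0.066196i ; Y_{6,-3}(Ω₂) = -0.043686-0.172655i ; Δ = -0.030222-0.071380i
  [-2]  conj(Y_{6,-2})(Ω₁) = -0.071015-0.098348i ; Y_{6,-2}(Ω₂) = -0.115360+0.307990i ; Δ = +0.038482-0.010526i
  [-1]  conj(Y_{6,-1})(Ω₁) = +0.150594-0.294491i ; Y_{6,-1}(Ω₂) = -0.054775+0.037975i ; Δ = +0.002934+0.021850i
  [+0]  conj(Y_{6,0})(Ω₁) = -0.227669-0.000000i ; Y_{6,0}(Ω₂) = +0.331076+0.000000i ; Δ = -0.075376-0.000000i
  [+1]  conj(Y_{6,1})(Ω₁) = -0.150594-0.294491i ; Y_{6,1}(Ω₂) = +0.054775+0.037975i ; Δ = +0.002934-0.021850i
  [+2]  conj(Y_{6,2})(Ω₁) = -0.071015+0.098348i ; Y_{6,2}(Ω₂) = -0.115360-0.307990i ; Δ = +0.038482+0.010526i
  [+3]  conj(Y_{6,3})(Ω₁) = -0.430174-0.066196i ; Y_{6,3}(Ω₂) = +0.043686-0.172655i ; Δ = -0.030222+0.071380i
  [+4]  conj(Y_{6,4})(Ω₁) = -0.118777-0.358399i ; Y_{6,4}(Ω₂) = -0.199282+0.173646i ; Δ = +0.085905+0.050797i
  [+5]  conj(Y_{6,5})(Ω₁) = +0.127201-0.129078i ; Y_{6,5}(Ω₂) = -0.427082+0.047410i ; Δ = -0.048206+0.061158i
  [+6]  conj(Y_{6,6})(Ω₁) = +0.046602+0.014690i ; Y_{6,6}(Ω₂) = -0.221857-0.119951i ; Δ = -0.008577-0.008849i
Total Σ_m = +0.005258-0.000000i. Multiply by 0.966644: +0.005083-0.000000i. P_6(cos γ) = 0.005083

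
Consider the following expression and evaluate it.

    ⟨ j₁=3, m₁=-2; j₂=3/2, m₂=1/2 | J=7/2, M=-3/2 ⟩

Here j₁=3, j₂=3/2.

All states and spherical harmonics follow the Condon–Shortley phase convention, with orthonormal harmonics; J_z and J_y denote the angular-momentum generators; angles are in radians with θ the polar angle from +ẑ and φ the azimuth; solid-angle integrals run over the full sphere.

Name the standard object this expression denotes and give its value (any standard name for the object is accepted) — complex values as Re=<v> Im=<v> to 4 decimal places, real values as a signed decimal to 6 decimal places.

This is a Clebsch–Gordan (vector-coupling) coefficient.
√[8·1!5!2!/9! · 1!5!2!1!2!5!] = √(6400/21)
  +(−1)^0/∏(0,1,5,2,0,0)! = 1/240  (running 1/240)
  +(−1)^1/∏(1,0,4,1,1,1)! = -1/24  (running -3/80)
⟨..|..⟩ = √(6400/21)·(-3/80) = -0.654654

Clebsch–Gordan coefficient, −√(3/7) ≈ -0.654654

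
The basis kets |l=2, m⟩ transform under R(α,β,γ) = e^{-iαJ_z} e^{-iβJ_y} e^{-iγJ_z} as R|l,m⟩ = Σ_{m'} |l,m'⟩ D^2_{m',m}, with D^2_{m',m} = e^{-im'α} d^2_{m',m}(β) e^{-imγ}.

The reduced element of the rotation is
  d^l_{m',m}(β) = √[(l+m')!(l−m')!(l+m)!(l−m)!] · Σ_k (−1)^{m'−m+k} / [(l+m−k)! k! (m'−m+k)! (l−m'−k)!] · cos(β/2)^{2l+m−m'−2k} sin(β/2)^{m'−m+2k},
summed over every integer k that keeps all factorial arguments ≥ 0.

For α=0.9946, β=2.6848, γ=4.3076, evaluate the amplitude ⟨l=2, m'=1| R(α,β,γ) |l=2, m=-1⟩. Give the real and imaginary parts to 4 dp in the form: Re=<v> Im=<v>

Re=0.7431 Im=0.1286

D^2_{1,-1}(0.9946,2.6848,4.3076) = e^{-i·1·0.9946}·d^2_{1,-1}(2.6848)·e^{-i·-1·4.3076}. Compute d first:
With c≡cos(β/2)=0.226416 and s≡sin(β/2)=0.974031, N=[6·1·1·6]^{1/2}=6.000000
k: max(0,(-1)−(1))=0 … min(2+(-1),2−(1))=1
  k=0: (−1)^2·6.0000/(2)·0.2264^2·0.9740^2 = +0.145908
  k=1: (−1)^3·6.0000/(6)·0.2264^0·0.9740^4 = -0.900100
d^2_{1,-1}(2.6848) = +0.145908 -0.900100 = -0.754191
Attach z-rotation phases: D = e^{-i(1)(0.9946)}·(-0.754191)·e^{-i(-1)(4.3076)} = +0.743139+0.128642i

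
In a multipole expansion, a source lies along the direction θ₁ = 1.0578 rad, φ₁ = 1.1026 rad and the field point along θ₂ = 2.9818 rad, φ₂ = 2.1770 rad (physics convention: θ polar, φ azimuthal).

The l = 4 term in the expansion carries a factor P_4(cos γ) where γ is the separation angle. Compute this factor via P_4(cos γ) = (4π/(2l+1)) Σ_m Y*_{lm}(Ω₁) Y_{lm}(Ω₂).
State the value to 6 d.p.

-0.147605

Summing Y*_{l m}(θ₁,φ₁)·Y_{l m}(θ₂,φ₂) over m ∈ [−4, 4]; prefactor 4π/(2·4+1) = 1.396263:
  [-4]  conj(Y_{4,-4})(Ω₁) = -0.075848-0.243478i ; Y_{4,-4}(Ω₂) = -0.000214-0.000186i ; Δ = -0.000029+0.000066i
  [-3]  conj(Y_{4,-3})(Ω₁) = -0.400710-0.067221i ; Y_{4,-3}(Ω₂) = -0.004826+0.001221i ; Δ = +0.002016-0.000165i
  [-2]  conj(Y_{4,-2})(Ω₁) = -0.103270+0.140336i ; Y_{4,-2}(Ω₂) = -0.017298+0.046181i ; Δ = -0.004694-0.007197i
  [-1]  conj(Y_{4,-1})(Ω₁) = -0.119948-0.237192i ; Y_{4,-1}(Ω₂) = +0.161862+0.233472i ; Δ = +0.035963-0.066397i
  [+0]  conj(Y_{4,0})(Ω₁) = -0.232254-0.000000i ; Y_{4,0}(Ω₂) = +0.741530+0.000000i ; Δ = -0.172224-0.000000i
  [+1]  conj(Y_{4,1})(Ω₁) = +0.119948-0.237192i ; Y_{4,1}(Ω₂) = -0.161862+0.233472i ; Δ = +0.035963+0.066397i
  [+2]  conj(Y_{4,2})(Ω₁) = -0.103270-0.140336i ; Y_{4,2}(Ω₂) = -0.017298-0.046181i ; Δ = -0.004694+0.007197i
  [+3]  conj(Y_{4,3})(Ω₁) = +0.400710-0.067221i ; Y_{4,3}(Ω₂) = +0.004826+0.001221i ; Δ = +0.002016+0.000165i
  [+4]  conj(Y_{4,4})(Ω₁) = -0.075848+0.243478i ; Y_{4,4}(Ω₂) = -0.000214+0.000186i ; Δ = -0.000029-0.000066i
Accumulated sum -0.105714-0.000000i; after 4π/(2l+1) scaling, -0.147605-0.000000i ⇒ P_4 = -0.147605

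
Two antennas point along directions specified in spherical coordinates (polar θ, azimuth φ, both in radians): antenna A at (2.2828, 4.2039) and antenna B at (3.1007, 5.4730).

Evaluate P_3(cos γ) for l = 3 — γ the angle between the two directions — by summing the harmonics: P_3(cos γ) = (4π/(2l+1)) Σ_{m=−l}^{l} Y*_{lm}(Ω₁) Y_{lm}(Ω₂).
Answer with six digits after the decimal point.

-0.267702

Expand P_3 via completeness: Σ_{m} conj(Y_{3,m}) at Ω₁ times Y_{3,m} at Ω₂ —
  [-3]  conj(Y_{3,-3})(Ω₁) = (0.180844, 0.008203) ; Y_{3,-3}(Ω₂) = (-0.000022, 0.000019) ; Δ = (-0.000004, 0.000003)
  [-2]  conj(Y_{3,-2})(Ω₁) = (0.201271, -0.325486) ; Y_{3,-2}(Ω₂) = (0.000085, -0.001704) ; Δ = (-0.000538, -0.000371)
  [-1]  conj(Y_{3,-1})(Ω₁) = (-0.135120, -0.242421) ; Y_{3,-1}(Ω₂) = (0.036355, 0.038204) ; Δ = (0.004349, -0.013975)
  [+0]  conj(Y_{3,0})(Ω₁) = (0.211060, -0.000000) ; Y_{3,0}(Ω₂) = (-0.742613, 0.000000) ; Δ = (-0.156736, 0.000000)
  [+1]  conj(Y_{3,1})(Ω₁) = (0.135120, -0.242421) ; Y_{3,1}(Ω₂) = (-0.036355, 0.038204) ; Δ = (0.004349, 0.013975)
  [+2]  conj(Y_{3,2})(Ω₁) = (0.201271, 0.325486) ; Y_{3,2}(Ω₂) = (0.000085, 0.001704) ; Δ = (-0.000538, 0.000371)
  [+3]  conj(Y_{3,3})(Ω₁) = (-0.180844, 0.008203) ; Y_{3,3}(Ω₂) = (0.000022, 0.000019) ; Δ = (-0.000004, -0.000003)
Σ over m = (-0.149122, -0.000000); ×(4π/7) → (-0.267702, -0.000000). Real part: -0.267702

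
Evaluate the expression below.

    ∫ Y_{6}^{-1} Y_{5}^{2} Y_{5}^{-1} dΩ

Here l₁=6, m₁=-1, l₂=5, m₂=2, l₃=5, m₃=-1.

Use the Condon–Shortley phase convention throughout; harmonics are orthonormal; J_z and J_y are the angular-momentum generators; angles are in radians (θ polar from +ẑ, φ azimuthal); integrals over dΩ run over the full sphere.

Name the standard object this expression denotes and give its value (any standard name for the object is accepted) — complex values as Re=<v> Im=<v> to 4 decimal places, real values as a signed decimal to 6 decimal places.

Gaunt coefficient, +0.120248

This is a Gaunt coefficient — the integral of a triple product of spherical harmonics over the sphere.
Rules hold: Σm=0, L=16 even, 1≤5≤11.
N = 13·11·11 = 1573
Δ = 6!·6!·4!/17! = 1/28588560
Racah Σ t=1..5: t=1:−1/345600 t=2:+1/13824 t=3:−1/5184 t=4:+1/13824 t=5:−1/345600 = -7/129600
⇒ 3j(6 5 5; 0 0 0)² = 80/7293, sgn +1
Racah Σ t=3..6: t=3:−1/41472 t=4:+1/10368 t=5:−1/23040 t=6:+1/518400 = 1/32400
⇒ 3j(6 5 5; -1 2 -1)² = 128/12155, sgn +1
4πI² = N·(3j₀)²·(3jₘ)² = 2048/11271
I = +1·√(0.181705/4π) = 0.12024827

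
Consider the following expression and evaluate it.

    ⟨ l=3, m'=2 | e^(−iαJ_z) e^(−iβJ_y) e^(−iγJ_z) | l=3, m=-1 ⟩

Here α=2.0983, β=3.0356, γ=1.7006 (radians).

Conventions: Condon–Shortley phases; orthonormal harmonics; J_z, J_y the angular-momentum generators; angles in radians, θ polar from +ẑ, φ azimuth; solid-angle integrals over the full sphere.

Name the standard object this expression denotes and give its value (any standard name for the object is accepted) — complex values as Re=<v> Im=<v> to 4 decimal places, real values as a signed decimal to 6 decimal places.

This is a Wigner D-matrix element — the rotation-matrix element ⟨l m'| R(α,β,γ) |l m⟩ in the angular-momentum basis.
Split into d^3_{2,-1}(β=3.0356) × two z-phases.
With c≡cos(β/2)=0.052972 and s≡sin(β/2)=0.998596, N=[120·1·2·24]^{1/2}=75.894664
k: max(0,(-1)−(2))=0 … min(3+(-1),3−(2))=1
  k=0: (−1)^3·75.8947/(12)·0.0530^3·0.9986^3 = -0.000936
  k=1: (−1)^4·75.8947/(24)·0.0530^1·0.9986^5 = +0.166338
d^3_{2,-1}(3.0356) = -0.000936 +0.166338 = +0.165402
D = (-0.493221+0.869904i)·(+0.165402)·(-0.129439+0.991587i) = -0.132114-0.099518i

Wigner D-matrix element, Re=-0.1321 Im=-0.0995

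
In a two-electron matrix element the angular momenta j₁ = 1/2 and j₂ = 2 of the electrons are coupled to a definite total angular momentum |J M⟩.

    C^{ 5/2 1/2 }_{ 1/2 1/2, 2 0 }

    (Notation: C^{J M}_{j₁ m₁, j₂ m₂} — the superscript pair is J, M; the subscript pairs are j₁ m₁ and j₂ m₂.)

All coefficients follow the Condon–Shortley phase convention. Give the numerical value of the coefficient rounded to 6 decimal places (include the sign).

+0.774597  (= +√(3/5))

triangle: 0!*1!*4!/6! = 24/720
(j±m)!: 1!*0!*2!*2!*3!*2! = 48
prefactor² = (2J+1)*Δ*N² = 48/5
  k=0: +1/(0!*0!*0!*2!*1!*2!) = 1/4
Σ = 1/4  ⇒  CG² = 48/5*(1/4)² = 3/5
CG = +√(3/5) = +0.774597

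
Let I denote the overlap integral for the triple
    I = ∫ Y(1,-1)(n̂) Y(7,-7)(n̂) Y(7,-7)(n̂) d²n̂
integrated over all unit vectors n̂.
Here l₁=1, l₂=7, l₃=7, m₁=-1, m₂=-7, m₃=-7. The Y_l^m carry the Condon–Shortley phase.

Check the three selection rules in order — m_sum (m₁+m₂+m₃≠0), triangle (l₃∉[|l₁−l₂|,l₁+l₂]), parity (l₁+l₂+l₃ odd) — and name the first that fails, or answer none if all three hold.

azimuthal sum: -1 − 7 − 7 = -15  ✗
6 ≤ 7 ≤ 8 (triangle on l)
L = 1 + 7 + 7 = 15 (odd)

m_sum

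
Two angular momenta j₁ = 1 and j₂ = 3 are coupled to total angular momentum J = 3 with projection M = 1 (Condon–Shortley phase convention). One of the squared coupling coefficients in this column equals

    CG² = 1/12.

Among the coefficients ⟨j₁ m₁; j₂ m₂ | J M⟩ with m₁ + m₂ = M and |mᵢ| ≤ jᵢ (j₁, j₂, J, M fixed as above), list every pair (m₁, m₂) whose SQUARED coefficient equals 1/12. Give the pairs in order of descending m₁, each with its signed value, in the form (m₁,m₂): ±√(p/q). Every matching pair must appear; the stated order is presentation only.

Admissible pairs with m₁+m₂ = M = 1: (-1,2), (0,1), (1,0)
  (m₁,m₂)=(1,0): CG² = 1/2, CG = +√(1/2)
  (m₁,m₂)=(0,1): CG² = 1/12, CG = −√(1/12)   ← matches the target
  (m₁,m₂)=(-1,2): CG² = 5/12, CG = −√(5/12)
Pairs with CG² = 1/12: (0,1): −√(1/12)

(0,1): −√(1/12)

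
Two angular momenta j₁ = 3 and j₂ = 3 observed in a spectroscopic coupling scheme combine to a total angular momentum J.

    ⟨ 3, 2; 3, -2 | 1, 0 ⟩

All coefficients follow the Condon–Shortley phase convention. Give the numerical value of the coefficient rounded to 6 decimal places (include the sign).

−√(1/7) ≈ -0.377964

j₁+j₂−J=5  J+j₁−j₂=1  J−j₁+j₂=1  j₁+j₂+J+1=8
(j₁±m₁, j₂±m₂, J±M) = (5,1,1,5,1,1)
P² = 900/7
sum k=0..1:
  [0] +1/120 = 1/120
  [1] −1/24 = -1/24
S = -1/30
C² = P²·S² = 1/7 ; C = -0.377964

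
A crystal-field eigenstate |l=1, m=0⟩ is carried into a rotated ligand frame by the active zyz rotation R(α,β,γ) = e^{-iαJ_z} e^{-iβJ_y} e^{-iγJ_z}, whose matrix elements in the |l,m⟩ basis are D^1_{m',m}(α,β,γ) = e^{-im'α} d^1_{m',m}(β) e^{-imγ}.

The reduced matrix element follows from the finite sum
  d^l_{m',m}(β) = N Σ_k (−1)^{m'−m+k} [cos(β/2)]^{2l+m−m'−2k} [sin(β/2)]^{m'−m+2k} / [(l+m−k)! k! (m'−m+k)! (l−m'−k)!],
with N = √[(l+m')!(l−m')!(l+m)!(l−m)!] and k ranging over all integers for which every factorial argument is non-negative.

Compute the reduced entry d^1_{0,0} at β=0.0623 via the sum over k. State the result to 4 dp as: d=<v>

d^1_{0,0}(β=0.0623) via the finite sum:
c=cos(0.062300/2)=0.999515, s=sin(0.062300/2)=0.031145; N=√[1·1·1·1]=1.000000
k: max(0,(0)−(0))=0 … min(1+(0),1−(0))=1
  k=0: (−1)^0·1.0000/(1)·0.9995^2·0.0311^0 = +0.999030
  k=1: (−1)^1·1.0000/(1)·0.9995^0·0.0311^2 = -0.000970
d^1_{0,0}(0.0623) = +0.999030 -0.000970 = +0.998060

d=0.9981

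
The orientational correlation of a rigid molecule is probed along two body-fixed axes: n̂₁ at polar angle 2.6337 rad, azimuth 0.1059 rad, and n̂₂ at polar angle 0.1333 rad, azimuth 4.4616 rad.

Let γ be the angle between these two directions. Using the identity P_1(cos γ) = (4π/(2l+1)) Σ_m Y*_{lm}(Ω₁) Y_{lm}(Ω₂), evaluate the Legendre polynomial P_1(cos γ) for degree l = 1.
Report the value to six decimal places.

-0.888589

Expand P_1 via completeness: Σ_{m} conj(Y_{1,m}) at Ω₁ times Y_{1,m} at Ω₂ —
  m=-1: (0.167085, 0.017761) × (-0.011395, 0.044482) = (-0.002694, 0.007230)  (running Σ = (-0.002694, 0.007230))
  m=0: (-0.426927, -0.000000) × (0.484268, 0.000000) = (-0.206747, -0.000000)  (running Σ = (-0.209441, 0.007230))
  m=1: (-0.167085, 0.017761) × (0.011395, 0.044482) = (-0.002694, -0.007230)  (running Σ = (-0.212135, 0.000000))
Total Σ_m = (-0.212135, 0.000000). Multiply by 4.188790: (-0.888589, 0.000000). P_1(cos γ) = -0.888589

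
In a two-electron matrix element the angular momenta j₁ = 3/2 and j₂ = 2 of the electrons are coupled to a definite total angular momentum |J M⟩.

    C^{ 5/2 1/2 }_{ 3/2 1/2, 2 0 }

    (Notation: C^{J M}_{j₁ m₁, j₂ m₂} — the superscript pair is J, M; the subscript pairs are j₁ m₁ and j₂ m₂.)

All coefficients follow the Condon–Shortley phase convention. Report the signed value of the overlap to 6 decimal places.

triangle: 1!·2!·3!/7! = 12/5040
(j±m)!: 2!·1!·2!·2!·3!·2! = 96
prefactor² = (2J+1)·Δ·N² = 48/35
  k=0: +1/(0!·1!·1!·2!·1!·1!) = 1/2
  k=1: −1/(1!·0!·0!·1!·2!·2!) = -1/4
Σ = 1/4  ⇒  CG² = 48/35·(1/4)² = 3/35
CG = +√(3/35) = +0.292770

+√(3/35) ≈ +0.292770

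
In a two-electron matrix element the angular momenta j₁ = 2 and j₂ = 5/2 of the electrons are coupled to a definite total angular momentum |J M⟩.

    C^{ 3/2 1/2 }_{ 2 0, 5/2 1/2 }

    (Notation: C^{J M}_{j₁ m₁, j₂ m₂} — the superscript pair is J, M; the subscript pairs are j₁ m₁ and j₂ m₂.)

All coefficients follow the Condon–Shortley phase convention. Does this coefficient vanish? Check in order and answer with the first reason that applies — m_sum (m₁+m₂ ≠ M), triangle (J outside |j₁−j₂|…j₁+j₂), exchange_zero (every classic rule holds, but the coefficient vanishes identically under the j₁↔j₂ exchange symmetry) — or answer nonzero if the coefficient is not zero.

nonzero

m-sum: m₁+m₂ = 0+1/2 = 1/2, M = 1/2  ✓
triangle: |j₁−j₂| = 1/2 ≤ J = 3/2 ≤ j₁+j₂ = 9/2  ✓
exchange: j₁≠j₂ or m₁≠m₂ — the exchange symmetry imposes no constraint here
value check: CG = +√(2/35) = +0.239046 ≠ 0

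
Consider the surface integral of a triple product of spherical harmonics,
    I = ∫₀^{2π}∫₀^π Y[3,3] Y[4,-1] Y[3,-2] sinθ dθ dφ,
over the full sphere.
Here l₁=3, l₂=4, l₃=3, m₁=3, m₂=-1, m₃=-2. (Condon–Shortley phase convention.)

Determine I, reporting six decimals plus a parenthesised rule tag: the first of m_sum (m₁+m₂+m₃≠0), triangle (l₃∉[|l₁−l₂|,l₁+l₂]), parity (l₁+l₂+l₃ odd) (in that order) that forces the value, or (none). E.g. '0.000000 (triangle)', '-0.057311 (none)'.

0.140463 (none)

Rules hold: Σm=0, L=10 even, 1≤3≤7.
N = 7·9·7 = 441
Δ = 4!·2!·4!/11! = 1/34650
Racah Σ t=1..3: t=1:−1/72 t=2:+1/16 t=3:−1/72 = 5/144
⇒ 3j(3 4 3; 0 0 0)² = 2/77, sgn -1
Racah Σ t=0..0: t=0:+1/288 = 1/288
⇒ 3j(3 4 3; 3 -1 -2)² = 5/231, sgn -1
4πI² = N·(3j₀)²·(3jₘ)² = 30/121
I = +1·√(0.247934/4π) = 0.14046335
No selection rule forces the value: the integral is nonzero (none).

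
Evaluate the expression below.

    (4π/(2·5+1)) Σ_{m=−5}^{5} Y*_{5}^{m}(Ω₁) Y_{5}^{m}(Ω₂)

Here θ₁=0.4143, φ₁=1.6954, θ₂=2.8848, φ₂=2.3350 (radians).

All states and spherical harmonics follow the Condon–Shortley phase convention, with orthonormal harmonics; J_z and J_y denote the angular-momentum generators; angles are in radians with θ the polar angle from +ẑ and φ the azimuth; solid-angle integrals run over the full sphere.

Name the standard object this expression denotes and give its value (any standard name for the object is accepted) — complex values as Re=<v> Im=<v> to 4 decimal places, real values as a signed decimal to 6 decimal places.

This sum is the spherical-harmonic addition theorem: it equals the Legendre polynomial P_l(cos γ) of the angle γ between the two directions.
Expand P_5 via completeness: Σ_{m} conj(Y_{5,m}) at Ω₁ times Y_{5,m} at Ω₂ —
  [-5]  conj(Y_{5,-5})(Ω₁) = (-0.002863, 0.003984) ; Y_{5,-5}(Ω₂) = (0.000308, 0.000382) ; Δ = (-0.000002, 0.000000)
  [-4]  conj(Y_{5,-4})(Ω₁) = (0.030988, 0.016865) ; Y_{5,-4}(Ω₂) = (0.005886, 0.000500) ; Δ = (0.000174, 0.000115)
  [-3]  conj(Y_{5,-3})(Ω₁) = (0.053906, -0.137426) ; Y_{5,-3}(Ω₂) = (0.031564, -0.027785) ; Δ = (-0.002117, -0.005835)
  [-2]  conj(Y_{5,-2})(Ω₁) = (-0.368823, -0.093865) ; Y_{5,-2}(Ω₂) = (0.008094, -0.190842) ; Δ = (-0.020899, 0.069627)
  [-1]  conj(Y_{5,-1})(Ω₁) = (-0.064321, 0.513529) ; Y_{5,-1}(Ω₂) = (-0.353556, -0.368869) ; Δ = (0.212166, -0.157835)
  [+0]  conj(Y_{5,0})(Ω₁) = (0.062065, -0.000000) ; Y_{5,0}(Ω₂) = (-0.525967, 0.000000) ; Δ = (-0.032644, 0.000000)
  [+1]  conj(Y_{5,1})(Ω₁) = (0.064321, 0.513529) ; Y_{5,1}(Ω₂) = (0.353556, -0.368869) ; Δ = (0.212166, 0.157835)
  [+2]  conj(Y_{5,2})(Ω₁) = (-0.368823, 0.093865) ; Y_{5,2}(Ω₂) = (0.008094, 0.190842) ; Δ = (-0.020899, -0.069627)
  [+3]  conj(Y_{5,3})(Ω₁) = (-0.053906, -0.137426) ; Y_{5,3}(Ω₂) = (-0.031564, -0.027785) ; Δ = (-0.002117, 0.005835)
  [+4]  conj(Y_{5,4})(Ω₁) = (0.030988, -0.016865) ; Y_{5,4}(Ω₂) = (0.005886, -0.000500) ; Δ = (0.000174, -0.000115)
  [+5]  conj(Y_{5,5})(Ω₁) = (0.002863, 0.003984) ; Y_{5,5}(Ω₂) = (-0.000308, 0.000382) ; Δ = (-0.000002, -0.000000)
Total Σ_m = (0.346000, -0.000000). Multiply by 1.142397: (0.395269, -0.000000). P_5(cos γ) = 0.395269

Legendre polynomial (addition theorem), +0.395269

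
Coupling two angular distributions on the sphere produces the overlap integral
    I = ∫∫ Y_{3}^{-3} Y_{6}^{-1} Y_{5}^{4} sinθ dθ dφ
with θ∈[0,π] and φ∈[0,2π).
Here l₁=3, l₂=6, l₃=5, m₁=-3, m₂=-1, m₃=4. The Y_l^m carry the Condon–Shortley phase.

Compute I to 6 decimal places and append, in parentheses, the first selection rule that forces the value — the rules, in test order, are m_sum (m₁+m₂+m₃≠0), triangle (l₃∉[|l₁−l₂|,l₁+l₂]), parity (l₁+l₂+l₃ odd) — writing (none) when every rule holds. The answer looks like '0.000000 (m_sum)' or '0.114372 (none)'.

m-sum 0 ✓  L=14 even ✓  3≤5≤9 ✓
Π(2lᵢ+1) = 7×13×11 = 1001
triangle coeff Δ(3,6,5) = 1/675675
Σ_t [1,3]: t=1:−1/8640 t=2:+1/2304 t=3:−1/8640 = 7/34560
(3j)²=7/429 [(3 6 5; 0 0 0)], sign=-1
Σ_t [4,4]: t=4:+1/241920 = 1/241920
(3j)²=4/1001 [(3 6 5; -3 -1 4)], sign=-1
⇒ 4πI² = 28/429
I = (+1)√(28/429/(4π)) = 0.07206849
No selection rule forces the value: the integral is nonzero (none).

0.072068 (none)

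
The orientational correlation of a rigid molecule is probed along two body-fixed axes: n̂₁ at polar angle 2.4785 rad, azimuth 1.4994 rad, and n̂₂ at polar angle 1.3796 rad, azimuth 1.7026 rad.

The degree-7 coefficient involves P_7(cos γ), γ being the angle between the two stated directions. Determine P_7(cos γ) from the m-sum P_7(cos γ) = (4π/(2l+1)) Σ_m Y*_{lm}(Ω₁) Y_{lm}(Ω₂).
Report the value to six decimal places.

0.091204

Term-by-term m-sum for l=7 (normalisation 4π/15 = 0.837758):
  m=-7: Y*=-0.00802 - 0.01470j  Y=0.35048 + 0.26542j  product 0.00109 - 0.00728j
  m=-6: Y*=0.07297 - 0.03332j  Y=-0.22392 + 0.22636j  product -0.00880 + 0.02398j
  m=-5: Y*=0.08016 + 0.21494j  Y=0.10873 + 0.14038j  product -0.02146 + 0.03462j
  m=-4: Y*=-0.40427 + 0.11870j  Y=-0.28335 + 0.16496j  product 0.09497 - 0.10032j
  m=-3: Y*=-0.09418 - 0.43295j  Y=0.03238 + 0.07759j  product 0.03054 - 0.02133j
  m=-2: Y*=0.08522 - 0.01225j  Y=-0.31028 + 0.08374j  product -0.02542 + 0.01094j
  m=-1: Y*=-0.02613 - 0.36542j  Y=0.00618 + 0.04663j  product 0.01688 - 0.00348j
  m=+0: Y*=0.20990 + 0.00000j  Y=-0.31802 + 0.00000j  product -0.06675 + 0.00000j
  m=+1: Y*=0.02613 - 0.36542j  Y=-0.00618 + 0.04663j  product 0.01688 + 0.00348j
  m=+2: Y*=0.08522 + 0.01225j  Y=-0.31028 - 0.08374j  product -0.02542 - 0.01094j
  m=+3: Y*=0.09418 - 0.43295j  Y=-0.03238 + 0.07759j  product 0.03054 + 0.02133j
  m=+4: Y*=-0.40427 - 0.11870j  Y=-0.28335 - 0.16496j  product 0.09497 + 0.10032j
  m=+5: Y*=-0.08016 + 0.21494j  Y=-0.10873 + 0.14038j  product -0.02146 - 0.03462j
  m=+6: Y*=0.07297 + 0.03332j  Y=-0.22392 - 0.22636j  product -0.00880 - 0.02398j
  m=+7: Y*=0.00802 - 0.01470j  Y=-0.35048 + 0.26542j  product 0.00109 + 0.00728j
Accumulated sum 0.10887 + 0.00000j; after 4π/(2l+1) scaling, 0.09120 + 0.00000j ⇒ P_7 = 0.091204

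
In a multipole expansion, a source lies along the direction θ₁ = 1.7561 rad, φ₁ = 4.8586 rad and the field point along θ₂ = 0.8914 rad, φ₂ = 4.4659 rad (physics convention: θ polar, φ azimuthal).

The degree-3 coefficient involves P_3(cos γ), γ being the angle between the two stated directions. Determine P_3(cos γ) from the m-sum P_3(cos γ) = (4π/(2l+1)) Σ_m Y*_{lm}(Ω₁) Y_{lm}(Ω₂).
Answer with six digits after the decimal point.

Addition theorem: P_3(cos γ) = (4π/7) Σ_m Y*_{lm}(Ω₁) Y_{lm}(Ω₂), m = −3…3:
  m=-3: (-0.168250, 0.358657) × (0.132379, -0.145135) = (0.029781, 0.071898)  (running Σ = (0.029781, 0.071898))
  m=-2: (0.174182, 0.052438) × (-0.342353, -0.183919) = (-0.049987, -0.049987)  (running Σ = (-0.020207, 0.021910))
  m=-1: (-0.038423, 0.260919) × (-0.059748, 0.237469) = (-0.059664, -0.024714)  (running Σ = (-0.079871, -0.002804))
  m=0: (0.194598, -0.000000) × (-0.240583, 0.000000) = (-0.046817, 0.000000)  (running Σ = (-0.126688, -0.002804))
  m=1: (0.038423, 0.260919) × (0.059748, 0.237469) = (-0.059664, 0.024714)  (running Σ = (-0.186352, 0.021910))
  m=2: (0.174182, -0.052438) × (-0.342353, 0.183919) = (-0.049987, 0.049987)  (running Σ = (-0.236339, 0.071898))
  m=3: (0.168250, 0.358657) × (-0.132379, -0.145135) = (0.029781, -0.071898)  (running Σ = (-0.206559, 0.000000))
Σ over m = (-0.206559, 0.000000); ×(4π/7) → (-0.370813, 0.000000). Real part: -0.370813

-0.370813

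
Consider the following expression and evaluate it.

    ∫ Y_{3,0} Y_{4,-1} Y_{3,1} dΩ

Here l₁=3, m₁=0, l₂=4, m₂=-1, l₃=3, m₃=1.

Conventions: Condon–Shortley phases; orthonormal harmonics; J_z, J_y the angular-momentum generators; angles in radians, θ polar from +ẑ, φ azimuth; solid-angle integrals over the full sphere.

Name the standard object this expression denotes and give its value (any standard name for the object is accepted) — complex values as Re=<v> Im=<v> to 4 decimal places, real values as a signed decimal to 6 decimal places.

Gaunt coefficient, -0.099323

This is a Gaunt coefficient — the integral of a triple product of spherical harmonics over the sphere.
Rules hold: Σm=0, L=10 even, 1≤3≤7.
N = 7·9·7 = 441
Δ = 4!·2!·4!/11! = 1/34650
Racah Σ t=1..3: t=1:−1/72 t=2:+1/16 t=3:−1/72 = 5/144
⇒ 3j(3 4 3; 0 0 0)² = 2/77, sgn -1
Racah Σ t=1..3: t=1:−1/48 t=2:+1/24 t=3:−1/288 = 5/288
⇒ 3j(3 4 3; 0 -1 1)² = 5/462, sgn +1
4πI² = N·(3j₀)²·(3jₘ)² = 15/121
I = -1·√(0.123967/4π) = -0.09932258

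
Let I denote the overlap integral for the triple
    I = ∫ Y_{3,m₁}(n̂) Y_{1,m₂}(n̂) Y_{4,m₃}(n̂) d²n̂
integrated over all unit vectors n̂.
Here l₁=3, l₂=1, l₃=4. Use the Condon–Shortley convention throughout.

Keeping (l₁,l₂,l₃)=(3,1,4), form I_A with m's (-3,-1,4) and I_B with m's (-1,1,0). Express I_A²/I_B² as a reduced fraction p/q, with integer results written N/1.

Shared (l₁,l₂,l₃)=(3,1,4): N and (l;000)² cancel in I_A²/I_B².
A: Δ = 0!·6!·2!/9! = 1/252; Racah Σ t=0..0: t=0:+1/1440 = 1/1440; ⇒ 3j(3 1 4; -3 -1 4)² = 1/9, sgn +1
B: Δ = 0!·6!·2!/9! = 1/252; Racah Σ t=0..0: t=0:+1/96 = 1/96; ⇒ 3j(3 1 4; -1 1 0)² = 1/42, sgn +1
I_A²/I_B² = (1/9)/(1/42) = 14/3

14/3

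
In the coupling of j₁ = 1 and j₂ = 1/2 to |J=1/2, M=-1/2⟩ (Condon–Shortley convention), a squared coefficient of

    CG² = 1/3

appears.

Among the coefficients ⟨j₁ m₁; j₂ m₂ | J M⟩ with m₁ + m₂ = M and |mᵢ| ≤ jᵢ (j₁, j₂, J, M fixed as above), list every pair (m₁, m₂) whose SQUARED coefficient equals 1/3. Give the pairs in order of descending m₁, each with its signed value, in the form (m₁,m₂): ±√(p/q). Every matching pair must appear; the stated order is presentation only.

Admissible pairs with m₁+m₂ = M = -1/2: (-1,1/2), (0,-1/2)
  (m₁,m₂)=(0,-1/2): CG² = 1/3, CG = +√(1/3)   ← matches the target
  (m₁,m₂)=(-1,1/2): CG² = 2/3, CG = −√(2/3)
Pairs with CG² = 1/3: (0,-1/2): +√(1/3)

(0,-1/2): +√(1/3)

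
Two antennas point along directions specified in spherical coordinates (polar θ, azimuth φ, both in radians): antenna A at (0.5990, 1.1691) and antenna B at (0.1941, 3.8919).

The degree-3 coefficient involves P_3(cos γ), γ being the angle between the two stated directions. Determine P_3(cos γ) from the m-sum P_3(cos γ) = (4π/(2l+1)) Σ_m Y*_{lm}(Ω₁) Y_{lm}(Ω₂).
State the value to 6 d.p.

-0.167849

Summing Y*_{l m}(θ₁,φ₁)·Y_{l m}(θ₂,φ₂) over m ∈ [−3, 3]; prefactor 4π/(2·3+1) = 1.795196:
  term(m=-3) = -0.00007 - 0.00021j   from Y*(Ω₁)=-0.06983 - 0.02674j, Y(Ω₂)=0.00188 + 0.00233j
  term(m=-2) = 0.00670 + 0.00744j   from Y*(Ω₁)=-0.18628 + 0.19311j, Y(Ω₂)=0.00262 - 0.03722j
  term(m=-1) = -0.09540 - 0.04247j   from Y*(Ω₁)=0.17173 + 0.40427j, Y(Ω₂)=-0.17391 + 0.16211j
  term(m=+0) = 0.08405 + 0.00000j   from Y*(Ω₁)=0.12653 + 0.00000j, Y(Ω₂)=0.66422 + 0.00000j
  term(m=+1) = -0.09540 + 0.04247j   from Y*(Ω₁)=-0.17173 + 0.40427j, Y(Ω₂)=0.17391 + 0.16211j
  term(m=+2) = 0.00670 - 0.00744j   from Y*(Ω₁)=-0.18628 - 0.19311j, Y(Ω₂)=0.00262 + 0.03722j
  term(m=+3) = -0.00007 + 0.00021j   from Y*(Ω₁)=0.06983 - 0.02674j, Y(Ω₂)=-0.00188 + 0.00233j
Total Σ_m = -0.09350 - 0.00000j. Multiply by 1.795196: -0.16785 - 0.00000j. P_3(cos γ) = -0.167849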